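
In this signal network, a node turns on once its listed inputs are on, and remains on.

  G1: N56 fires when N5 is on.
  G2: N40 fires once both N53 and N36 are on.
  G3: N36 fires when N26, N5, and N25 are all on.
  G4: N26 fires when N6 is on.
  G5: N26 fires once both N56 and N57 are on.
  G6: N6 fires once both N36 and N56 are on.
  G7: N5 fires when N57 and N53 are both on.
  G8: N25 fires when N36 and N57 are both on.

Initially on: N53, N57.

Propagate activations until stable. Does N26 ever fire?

Yes

G7: N57 and N53 on → N5 on.
N5 is on, so N56 fires (G1).
G5: N56 and N57 on → N26 on.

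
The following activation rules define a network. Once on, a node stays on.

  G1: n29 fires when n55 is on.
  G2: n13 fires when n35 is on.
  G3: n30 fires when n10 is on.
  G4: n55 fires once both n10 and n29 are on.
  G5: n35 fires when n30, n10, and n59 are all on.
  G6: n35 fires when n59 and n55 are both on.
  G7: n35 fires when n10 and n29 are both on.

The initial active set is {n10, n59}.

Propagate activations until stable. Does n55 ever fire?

No

n55 would need n10 and n29 (G4), but n29 never turns on.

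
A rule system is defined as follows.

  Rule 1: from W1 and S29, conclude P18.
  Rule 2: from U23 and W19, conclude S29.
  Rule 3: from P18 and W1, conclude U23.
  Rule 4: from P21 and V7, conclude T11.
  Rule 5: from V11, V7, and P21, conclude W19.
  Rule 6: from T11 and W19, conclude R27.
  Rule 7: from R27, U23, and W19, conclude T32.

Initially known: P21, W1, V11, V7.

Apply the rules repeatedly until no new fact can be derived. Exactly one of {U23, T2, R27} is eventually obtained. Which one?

R27

P21 and V7 hold, so T11 follows (Rule 4).
V11, V7, and P21 hold, so W19 follows (Rule 5).
From T11 and W19, Rule 6 gives R27.
U23 would need P18 and W1 (Rule 3), but P18 is never established. No rule produces T2, and it is not given.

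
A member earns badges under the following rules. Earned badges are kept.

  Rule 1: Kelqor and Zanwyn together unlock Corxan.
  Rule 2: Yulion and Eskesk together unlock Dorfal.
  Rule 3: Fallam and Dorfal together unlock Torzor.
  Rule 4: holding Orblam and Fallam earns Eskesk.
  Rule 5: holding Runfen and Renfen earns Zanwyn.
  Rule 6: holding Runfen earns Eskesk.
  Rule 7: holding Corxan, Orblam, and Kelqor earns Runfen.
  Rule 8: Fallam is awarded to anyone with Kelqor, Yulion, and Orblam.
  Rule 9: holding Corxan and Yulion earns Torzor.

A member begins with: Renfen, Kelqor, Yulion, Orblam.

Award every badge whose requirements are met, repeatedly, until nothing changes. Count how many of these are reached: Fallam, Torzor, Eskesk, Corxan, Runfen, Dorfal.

With Kelqor, Yulion, and Orblam, Fallam is earned (Rule 8).
With Orblam and Fallam, Eskesk is earned (Rule 4).
With Yulion and Eskesk, Dorfal is earned (Rule 2).
With Fallam and Dorfal, Torzor is earned (Rule 3).
Fallam: reached.
Torzor: reached.
Eskesk: reached.
Corxan would need Kelqor and Zanwyn (Rule 1), but Zanwyn is never earned.
Runfen would need Corxan, Orblam, and Kelqor (Rule 7), but Corxan is never earned.
Dorfal: reached.
Reached: Fallam, Torzor, Eskesk, and Dorfal — 4 of the 6.

4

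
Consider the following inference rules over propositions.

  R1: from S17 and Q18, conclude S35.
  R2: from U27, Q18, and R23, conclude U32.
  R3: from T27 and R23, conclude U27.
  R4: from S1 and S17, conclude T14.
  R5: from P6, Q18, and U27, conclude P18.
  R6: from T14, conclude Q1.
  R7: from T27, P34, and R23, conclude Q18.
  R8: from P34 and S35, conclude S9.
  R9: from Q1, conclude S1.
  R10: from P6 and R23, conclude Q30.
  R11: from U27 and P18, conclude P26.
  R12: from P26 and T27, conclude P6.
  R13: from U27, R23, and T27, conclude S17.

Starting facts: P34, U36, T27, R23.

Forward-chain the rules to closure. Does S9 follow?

Yes

T27 and R23 hold, so U27 follows (R3).
From T27, P34, and R23, R7 gives Q18.
U27, R23, and T27 hold, so S17 follows (R13).
S17 and Q18 hold, so S35 follows (R1).
P34 and S35 hold, so S9 follows (R8).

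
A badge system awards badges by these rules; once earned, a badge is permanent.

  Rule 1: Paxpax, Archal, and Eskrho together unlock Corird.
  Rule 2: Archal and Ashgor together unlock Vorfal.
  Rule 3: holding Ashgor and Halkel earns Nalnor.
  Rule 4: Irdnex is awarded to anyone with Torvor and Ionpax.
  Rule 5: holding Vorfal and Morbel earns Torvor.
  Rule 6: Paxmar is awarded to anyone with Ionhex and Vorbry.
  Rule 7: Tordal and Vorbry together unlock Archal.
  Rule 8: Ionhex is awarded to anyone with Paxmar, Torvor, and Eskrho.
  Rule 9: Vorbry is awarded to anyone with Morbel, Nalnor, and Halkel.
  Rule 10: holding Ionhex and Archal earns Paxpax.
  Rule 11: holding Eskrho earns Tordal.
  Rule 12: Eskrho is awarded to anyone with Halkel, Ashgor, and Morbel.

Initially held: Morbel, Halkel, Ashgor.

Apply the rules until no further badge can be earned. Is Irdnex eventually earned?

No

Irdnex would need Torvor and Ionpax (Rule 4), but Ionpax is never earned.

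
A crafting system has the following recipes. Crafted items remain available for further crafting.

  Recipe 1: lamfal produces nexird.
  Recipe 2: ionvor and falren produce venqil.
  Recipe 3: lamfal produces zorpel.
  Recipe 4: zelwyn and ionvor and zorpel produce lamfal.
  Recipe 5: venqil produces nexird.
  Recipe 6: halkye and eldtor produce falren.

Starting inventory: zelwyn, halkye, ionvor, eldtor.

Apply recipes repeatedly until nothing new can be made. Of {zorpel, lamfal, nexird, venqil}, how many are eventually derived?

2

halkye and eldtor → falren (Recipe 6).
ionvor and falren → venqil (Recipe 2).
venqil → nexird (Recipe 5).
zorpel would need lamfal (Recipe 3), but lamfal is never obtained.
lamfal would need zelwyn, ionvor, and zorpel (Recipe 4), but zorpel is never obtained.
nexird: reached.
venqil: reached.
Reached: nexird and venqil — 2 of the 4.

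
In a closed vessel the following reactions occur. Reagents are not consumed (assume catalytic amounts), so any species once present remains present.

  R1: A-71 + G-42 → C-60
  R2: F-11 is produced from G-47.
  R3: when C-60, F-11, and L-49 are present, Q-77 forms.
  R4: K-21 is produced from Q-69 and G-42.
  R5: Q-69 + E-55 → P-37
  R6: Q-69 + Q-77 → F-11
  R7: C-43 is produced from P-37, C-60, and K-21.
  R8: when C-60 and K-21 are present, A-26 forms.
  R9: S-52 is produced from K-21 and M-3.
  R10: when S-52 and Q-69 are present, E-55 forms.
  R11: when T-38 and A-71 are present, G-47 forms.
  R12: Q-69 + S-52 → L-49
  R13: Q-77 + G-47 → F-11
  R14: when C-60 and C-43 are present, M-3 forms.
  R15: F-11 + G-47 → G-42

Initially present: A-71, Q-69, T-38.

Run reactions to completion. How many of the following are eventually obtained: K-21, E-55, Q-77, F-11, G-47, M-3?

3

T-38 and A-71 present → G-47 forms (R11).
G-47 present → F-11 forms (R2).
F-11 and G-47 present → G-42 forms (R15).
Q-69 and G-42 present → K-21 forms (R4).
K-21: reached.
E-55 would need S-52 and Q-69 (R10), but S-52 never forms.
Q-77 would need C-60, F-11, and L-49 (R3), but L-49 never forms.
F-11: reached.
G-47: reached.
M-3 would need C-60 and C-43 (R14), but C-43 never forms.
Reached: K-21, F-11, and G-47 — 3 of the 6.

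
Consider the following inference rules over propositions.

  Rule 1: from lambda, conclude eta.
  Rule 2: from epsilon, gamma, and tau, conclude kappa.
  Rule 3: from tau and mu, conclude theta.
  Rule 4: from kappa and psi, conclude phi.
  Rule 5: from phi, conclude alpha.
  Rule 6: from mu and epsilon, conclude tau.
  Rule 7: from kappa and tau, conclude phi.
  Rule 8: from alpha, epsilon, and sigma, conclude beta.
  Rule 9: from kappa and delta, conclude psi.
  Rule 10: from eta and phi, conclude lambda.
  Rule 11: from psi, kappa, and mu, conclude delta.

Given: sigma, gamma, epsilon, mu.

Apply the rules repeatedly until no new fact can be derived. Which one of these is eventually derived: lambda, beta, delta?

mu and epsilon hold, so tau follows (Rule 6).
From epsilon, gamma, and tau, Rule 2 gives kappa.
From kappa and tau, Rule 7 gives phi.
From phi, Rule 5 gives alpha.
From alpha, epsilon, and sigma, Rule 8 gives beta.
delta would need psi, kappa, and mu (Rule 11), but psi is never established. lambda would need eta and phi (Rule 10), but eta is never established.

beta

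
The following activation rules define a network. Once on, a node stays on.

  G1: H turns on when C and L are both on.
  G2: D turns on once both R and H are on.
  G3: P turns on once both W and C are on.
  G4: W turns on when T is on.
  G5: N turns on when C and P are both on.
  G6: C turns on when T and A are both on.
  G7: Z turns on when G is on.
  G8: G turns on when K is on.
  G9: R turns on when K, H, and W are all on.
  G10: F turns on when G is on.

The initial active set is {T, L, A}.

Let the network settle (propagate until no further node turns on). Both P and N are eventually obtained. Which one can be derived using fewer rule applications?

P: T is on, so W turns on (G4). G6: T and A on → C on. G3: W and C on → P on. [3 rule applications]
N: T is on, so W turns on (G4). T and A are on, so C turns on (G6). W and C are on, so P turns on (G3). C and P are on, so N turns on (G5). [4 rule applications]
P needs fewer.

P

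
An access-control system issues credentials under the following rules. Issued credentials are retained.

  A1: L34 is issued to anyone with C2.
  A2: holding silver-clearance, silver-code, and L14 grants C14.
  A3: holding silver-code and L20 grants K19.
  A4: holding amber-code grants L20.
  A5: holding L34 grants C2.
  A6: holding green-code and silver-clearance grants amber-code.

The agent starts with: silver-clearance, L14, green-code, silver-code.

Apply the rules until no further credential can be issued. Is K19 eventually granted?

Yes

Holding green-code and silver-clearance grants amber-code (A6).
Holding amber-code grants L20 (A4).
Holding silver-code and L20 grants K19 (A3).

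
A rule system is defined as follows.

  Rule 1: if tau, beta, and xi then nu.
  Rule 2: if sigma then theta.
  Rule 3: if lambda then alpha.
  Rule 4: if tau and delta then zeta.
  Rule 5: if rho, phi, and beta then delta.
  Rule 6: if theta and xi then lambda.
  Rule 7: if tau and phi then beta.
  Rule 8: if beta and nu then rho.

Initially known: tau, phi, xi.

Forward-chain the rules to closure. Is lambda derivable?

lambda would need theta and xi (Rule 6), but theta is never established.

No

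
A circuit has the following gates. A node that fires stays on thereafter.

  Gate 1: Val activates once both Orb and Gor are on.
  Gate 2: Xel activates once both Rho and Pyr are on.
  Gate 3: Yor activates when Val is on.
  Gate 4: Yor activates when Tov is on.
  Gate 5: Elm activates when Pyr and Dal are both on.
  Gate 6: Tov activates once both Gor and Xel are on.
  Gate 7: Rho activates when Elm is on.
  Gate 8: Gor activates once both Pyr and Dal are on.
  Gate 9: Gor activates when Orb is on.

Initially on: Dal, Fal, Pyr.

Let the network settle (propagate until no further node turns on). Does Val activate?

No

Val would need Orb and Gor (Gate 1), but Orb never turns on.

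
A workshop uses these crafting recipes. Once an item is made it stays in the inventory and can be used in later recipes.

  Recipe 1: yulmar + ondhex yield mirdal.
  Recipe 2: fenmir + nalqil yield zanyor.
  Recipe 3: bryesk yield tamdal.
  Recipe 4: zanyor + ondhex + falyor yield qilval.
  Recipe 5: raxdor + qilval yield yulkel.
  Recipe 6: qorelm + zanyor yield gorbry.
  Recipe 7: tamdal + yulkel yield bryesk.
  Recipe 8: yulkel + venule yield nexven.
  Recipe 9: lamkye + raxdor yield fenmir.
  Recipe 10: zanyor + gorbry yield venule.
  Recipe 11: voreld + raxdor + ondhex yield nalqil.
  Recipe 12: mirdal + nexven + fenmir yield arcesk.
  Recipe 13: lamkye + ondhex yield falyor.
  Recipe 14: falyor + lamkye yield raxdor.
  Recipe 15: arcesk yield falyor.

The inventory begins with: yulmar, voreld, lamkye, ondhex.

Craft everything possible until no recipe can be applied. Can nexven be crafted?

nexven would need yulkel and venule (Recipe 8), but venule is never obtained.

No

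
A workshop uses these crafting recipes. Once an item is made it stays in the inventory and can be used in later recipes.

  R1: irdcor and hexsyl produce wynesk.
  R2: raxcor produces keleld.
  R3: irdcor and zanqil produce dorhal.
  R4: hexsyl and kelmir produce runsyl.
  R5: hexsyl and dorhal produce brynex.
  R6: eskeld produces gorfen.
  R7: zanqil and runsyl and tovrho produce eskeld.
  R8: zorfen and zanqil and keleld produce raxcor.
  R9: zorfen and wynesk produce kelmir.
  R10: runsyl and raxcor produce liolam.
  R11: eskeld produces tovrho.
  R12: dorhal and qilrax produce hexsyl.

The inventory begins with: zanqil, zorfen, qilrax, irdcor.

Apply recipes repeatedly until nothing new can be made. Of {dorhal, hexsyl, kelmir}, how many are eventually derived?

irdcor and zanqil → dorhal (R3).
Using R12, dorhal and qilrax make hexsyl.
Using R1, irdcor and hexsyl make wynesk.
zorfen and wynesk → kelmir (R9).
dorhal: reached.
hexsyl: reached.
kelmir: reached.
All 3 are reached.

3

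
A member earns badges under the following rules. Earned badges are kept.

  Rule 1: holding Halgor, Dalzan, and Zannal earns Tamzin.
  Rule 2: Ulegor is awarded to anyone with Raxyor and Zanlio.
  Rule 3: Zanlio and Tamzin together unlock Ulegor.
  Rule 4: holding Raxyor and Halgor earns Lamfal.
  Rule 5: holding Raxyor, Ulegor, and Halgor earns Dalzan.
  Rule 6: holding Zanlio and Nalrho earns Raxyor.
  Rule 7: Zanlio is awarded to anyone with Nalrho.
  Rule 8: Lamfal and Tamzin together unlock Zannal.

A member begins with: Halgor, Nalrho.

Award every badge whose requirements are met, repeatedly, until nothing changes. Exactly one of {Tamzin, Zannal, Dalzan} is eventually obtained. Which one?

Dalzan

With Nalrho, Zanlio is earned (Rule 7).
With Zanlio and Nalrho, Raxyor is earned (Rule 6).
With Raxyor and Zanlio, Ulegor is earned (Rule 2).
With Raxyor, Ulegor, and Halgor, Dalzan is earned (Rule 5).
Tamzin would need Halgor, Dalzan, and Zannal (Rule 1), but Zannal is never earned. Zannal would need Lamfal and Tamzin (Rule 8), but Tamzin is never earned.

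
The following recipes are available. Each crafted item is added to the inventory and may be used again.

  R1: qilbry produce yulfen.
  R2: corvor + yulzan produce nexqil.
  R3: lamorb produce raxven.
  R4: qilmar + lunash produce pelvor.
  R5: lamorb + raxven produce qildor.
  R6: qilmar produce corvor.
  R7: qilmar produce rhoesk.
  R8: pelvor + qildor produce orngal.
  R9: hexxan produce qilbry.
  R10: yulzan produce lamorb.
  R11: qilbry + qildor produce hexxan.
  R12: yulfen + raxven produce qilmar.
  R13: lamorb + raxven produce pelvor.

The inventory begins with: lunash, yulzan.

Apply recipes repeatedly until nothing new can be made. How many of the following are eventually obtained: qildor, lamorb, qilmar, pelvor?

yulzan → lamorb (R10).
lamorb → raxven (R3).
lamorb + raxven → pelvor (R13).
lamorb + raxven → qildor (R5).
qildor: reached.
lamorb: reached.
qilmar would need yulfen and raxven (R12), but yulfen is never obtained.
pelvor: reached.
Reached: qildor, lamorb, and pelvor — 3 of the 4.

3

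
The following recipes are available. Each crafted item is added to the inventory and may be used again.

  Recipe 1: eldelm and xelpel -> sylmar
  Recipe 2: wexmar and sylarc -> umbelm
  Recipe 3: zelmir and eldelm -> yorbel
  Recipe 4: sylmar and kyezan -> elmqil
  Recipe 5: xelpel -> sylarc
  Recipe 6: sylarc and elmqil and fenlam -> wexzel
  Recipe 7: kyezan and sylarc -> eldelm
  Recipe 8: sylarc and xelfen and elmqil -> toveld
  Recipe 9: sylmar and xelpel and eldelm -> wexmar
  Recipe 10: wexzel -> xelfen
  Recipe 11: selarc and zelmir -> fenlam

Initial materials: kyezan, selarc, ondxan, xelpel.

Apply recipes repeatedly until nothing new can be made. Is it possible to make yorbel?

No

yorbel would need zelmir and eldelm (Recipe 3), but zelmir is never obtained.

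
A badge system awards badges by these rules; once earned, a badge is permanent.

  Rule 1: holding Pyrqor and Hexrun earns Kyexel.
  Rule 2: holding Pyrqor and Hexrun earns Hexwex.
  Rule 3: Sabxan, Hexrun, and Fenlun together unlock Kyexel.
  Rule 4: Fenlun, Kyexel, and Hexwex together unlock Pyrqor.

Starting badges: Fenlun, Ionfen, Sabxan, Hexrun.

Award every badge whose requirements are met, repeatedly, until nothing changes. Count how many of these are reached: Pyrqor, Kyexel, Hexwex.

With Sabxan, Hexrun, and Fenlun, Kyexel is earned (Rule 3).
Pyrqor would need Fenlun, Kyexel, and Hexwex (Rule 4), but Hexwex is never earned.
Kyexel: reached.
Hexwex would need Pyrqor and Hexrun (Rule 2), but Pyrqor is never earned.
Reached: Kyexel — 1 of the 3.

1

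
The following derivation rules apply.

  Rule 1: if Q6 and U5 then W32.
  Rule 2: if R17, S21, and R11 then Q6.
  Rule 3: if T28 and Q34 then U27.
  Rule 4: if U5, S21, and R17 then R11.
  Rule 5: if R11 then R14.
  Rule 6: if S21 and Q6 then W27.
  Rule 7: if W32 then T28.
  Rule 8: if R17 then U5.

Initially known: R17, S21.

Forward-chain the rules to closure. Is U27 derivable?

No

U27 would need T28 and Q34 (Rule 3), but Q34 is never established.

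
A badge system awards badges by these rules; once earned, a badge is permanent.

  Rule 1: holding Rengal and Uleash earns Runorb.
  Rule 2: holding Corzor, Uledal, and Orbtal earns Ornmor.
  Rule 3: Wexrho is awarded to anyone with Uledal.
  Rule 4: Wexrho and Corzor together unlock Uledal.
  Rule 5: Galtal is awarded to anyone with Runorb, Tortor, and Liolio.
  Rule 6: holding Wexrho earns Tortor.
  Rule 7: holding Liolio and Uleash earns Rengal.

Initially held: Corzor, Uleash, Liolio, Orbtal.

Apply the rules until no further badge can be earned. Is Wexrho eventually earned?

No

Wexrho would need Uledal (Rule 3), but Uledal is never earned.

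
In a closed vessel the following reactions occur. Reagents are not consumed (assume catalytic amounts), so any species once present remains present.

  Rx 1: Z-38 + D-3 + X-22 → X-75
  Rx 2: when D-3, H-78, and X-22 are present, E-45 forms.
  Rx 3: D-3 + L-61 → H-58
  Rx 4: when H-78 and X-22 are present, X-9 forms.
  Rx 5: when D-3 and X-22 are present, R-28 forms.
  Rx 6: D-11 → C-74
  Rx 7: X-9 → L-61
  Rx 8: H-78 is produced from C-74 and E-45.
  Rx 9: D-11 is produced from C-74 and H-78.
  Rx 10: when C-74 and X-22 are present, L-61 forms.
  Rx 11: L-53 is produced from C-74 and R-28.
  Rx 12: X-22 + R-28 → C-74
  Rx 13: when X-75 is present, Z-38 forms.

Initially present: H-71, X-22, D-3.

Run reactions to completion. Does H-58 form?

Yes

D-3 and X-22 present → R-28 forms (Rx 5).
X-22 and R-28 present → C-74 forms (Rx 12).
C-74 and X-22 present → L-61 forms (Rx 10).
D-3 and L-61 present → H-58 forms (Rx 3).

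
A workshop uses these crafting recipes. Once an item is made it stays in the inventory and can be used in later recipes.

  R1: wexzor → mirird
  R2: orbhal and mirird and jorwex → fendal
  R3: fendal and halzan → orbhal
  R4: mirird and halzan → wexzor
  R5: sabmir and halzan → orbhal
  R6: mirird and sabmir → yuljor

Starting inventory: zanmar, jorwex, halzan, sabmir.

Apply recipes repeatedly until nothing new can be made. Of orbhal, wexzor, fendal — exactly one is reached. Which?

sabmir and halzan → orbhal (R5).
fendal would need orbhal, mirird, and jorwex (R2), but mirird is never obtained. wexzor would need mirird and halzan (R4), but mirird is never obtained.

orbhal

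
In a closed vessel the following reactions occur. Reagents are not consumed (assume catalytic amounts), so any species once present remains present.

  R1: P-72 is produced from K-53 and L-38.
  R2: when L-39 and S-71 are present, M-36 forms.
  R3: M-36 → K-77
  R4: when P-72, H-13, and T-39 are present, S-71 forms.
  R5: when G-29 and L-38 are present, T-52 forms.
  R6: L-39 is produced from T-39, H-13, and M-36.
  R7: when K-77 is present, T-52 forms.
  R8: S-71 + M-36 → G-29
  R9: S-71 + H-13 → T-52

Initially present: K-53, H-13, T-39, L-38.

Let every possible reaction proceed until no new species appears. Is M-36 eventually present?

M-36 would need L-39 and S-71 (R2), but L-39 never forms.

No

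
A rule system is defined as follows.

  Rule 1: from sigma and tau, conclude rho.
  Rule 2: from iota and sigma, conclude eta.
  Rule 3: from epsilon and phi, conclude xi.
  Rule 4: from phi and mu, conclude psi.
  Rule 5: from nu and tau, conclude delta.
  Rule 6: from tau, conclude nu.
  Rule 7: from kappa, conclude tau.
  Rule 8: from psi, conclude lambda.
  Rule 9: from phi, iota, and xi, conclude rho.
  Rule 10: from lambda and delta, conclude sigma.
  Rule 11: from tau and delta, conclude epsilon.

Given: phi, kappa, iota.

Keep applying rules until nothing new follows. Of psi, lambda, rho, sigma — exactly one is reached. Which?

kappa holds, so tau follows (Rule 7).
tau holds, so nu follows (Rule 6).
nu and tau hold, so delta follows (Rule 5).
From tau and delta, Rule 11 gives epsilon.
From epsilon and phi, Rule 3 gives xi.
From phi, iota, and xi, Rule 9 gives rho.
sigma would need lambda and delta (Rule 10), but lambda is never established. lambda would need psi (Rule 8), but psi is never established. psi would need phi and mu (Rule 4), but mu is never established.

rho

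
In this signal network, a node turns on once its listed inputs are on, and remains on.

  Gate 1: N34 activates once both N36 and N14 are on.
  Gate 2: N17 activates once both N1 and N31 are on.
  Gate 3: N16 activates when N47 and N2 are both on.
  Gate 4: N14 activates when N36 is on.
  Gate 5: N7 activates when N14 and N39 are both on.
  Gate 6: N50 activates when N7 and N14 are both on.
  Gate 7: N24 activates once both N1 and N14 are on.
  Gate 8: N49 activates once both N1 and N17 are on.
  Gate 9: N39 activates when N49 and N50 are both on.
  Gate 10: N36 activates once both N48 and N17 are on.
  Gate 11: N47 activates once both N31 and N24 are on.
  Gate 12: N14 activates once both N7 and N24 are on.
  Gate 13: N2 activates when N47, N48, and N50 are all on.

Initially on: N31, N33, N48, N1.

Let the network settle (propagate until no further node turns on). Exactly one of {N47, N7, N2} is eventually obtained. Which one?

N1 and N31 are on, so N17 activates (Gate 2).
N48 and N17 are on, so N36 activates (Gate 10).
N36 is on, so N14 activates (Gate 4).
N1 and N14 are on, so N24 activates (Gate 7).
N31 and N24 are on, so N47 activates (Gate 11).
N7 would need N14 and N39 (Gate 5), but N39 never turns on. N2 would need N47, N48, and N50 (Gate 13), but N50 never turns on.

N47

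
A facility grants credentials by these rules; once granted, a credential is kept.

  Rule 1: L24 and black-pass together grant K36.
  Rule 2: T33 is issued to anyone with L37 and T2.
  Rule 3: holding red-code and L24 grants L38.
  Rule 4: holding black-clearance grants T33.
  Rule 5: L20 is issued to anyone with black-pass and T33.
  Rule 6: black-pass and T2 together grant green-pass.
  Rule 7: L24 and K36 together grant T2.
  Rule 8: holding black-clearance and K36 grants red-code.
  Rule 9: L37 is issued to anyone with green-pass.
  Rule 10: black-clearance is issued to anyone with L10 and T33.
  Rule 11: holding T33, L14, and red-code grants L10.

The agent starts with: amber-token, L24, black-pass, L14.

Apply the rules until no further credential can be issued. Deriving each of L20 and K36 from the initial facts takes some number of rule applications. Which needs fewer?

K36

K36: Holding L24 and black-pass grants K36 (Rule 1). [1 rule application]
L20: Holding L24 and black-pass grants K36 (Rule 1). Holding L24 and K36 grants T2 (Rule 7). Holding black-pass and T2 grants green-pass (Rule 6). Holding green-pass grants L37 (Rule 9). Holding L37 and T2 grants T33 (Rule 2). Holding black-pass and T33 grants L20 (Rule 5). [6 rule applications]
K36 needs fewer.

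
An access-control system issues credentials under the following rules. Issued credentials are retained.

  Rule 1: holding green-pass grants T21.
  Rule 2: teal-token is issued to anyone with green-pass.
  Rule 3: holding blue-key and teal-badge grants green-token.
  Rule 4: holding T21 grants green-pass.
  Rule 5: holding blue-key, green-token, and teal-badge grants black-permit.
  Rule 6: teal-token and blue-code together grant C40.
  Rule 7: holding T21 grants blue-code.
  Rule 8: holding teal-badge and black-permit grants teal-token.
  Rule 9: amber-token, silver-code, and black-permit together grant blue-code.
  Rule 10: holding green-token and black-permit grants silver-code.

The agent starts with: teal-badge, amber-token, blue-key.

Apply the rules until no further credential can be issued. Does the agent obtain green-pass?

green-pass would need T21 (Rule 4), but T21 is never granted.

No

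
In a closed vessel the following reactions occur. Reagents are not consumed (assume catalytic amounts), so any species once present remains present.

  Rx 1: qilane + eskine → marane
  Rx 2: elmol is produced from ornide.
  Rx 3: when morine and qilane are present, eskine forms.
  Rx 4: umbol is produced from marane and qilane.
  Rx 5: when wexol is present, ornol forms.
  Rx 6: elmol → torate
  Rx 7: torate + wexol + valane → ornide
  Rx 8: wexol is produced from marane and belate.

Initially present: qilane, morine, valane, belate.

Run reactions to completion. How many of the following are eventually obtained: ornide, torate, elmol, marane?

1

morine and qilane present → eskine forms (Rx 3).
qilane and eskine present → marane forms (Rx 1).
ornide would need torate, wexol, and valane (Rx 7), but torate never forms.
torate would need elmol (Rx 6), but elmol never forms.
elmol would need ornide (Rx 2), but ornide never forms.
marane: reached.
Reached: marane — 1 of the 4.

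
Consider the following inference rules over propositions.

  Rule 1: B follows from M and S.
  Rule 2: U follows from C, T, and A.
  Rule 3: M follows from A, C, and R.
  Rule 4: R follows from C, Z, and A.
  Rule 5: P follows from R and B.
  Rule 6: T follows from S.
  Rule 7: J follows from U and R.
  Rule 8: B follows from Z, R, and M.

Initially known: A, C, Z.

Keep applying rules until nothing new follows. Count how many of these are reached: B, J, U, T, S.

1

From C, Z, and A, Rule 4 gives R.
A, C, and R hold, so M follows (Rule 3).
Z, R, and M hold, so B follows (Rule 8).
B: reached.
J would need U and R (Rule 7), but U is never established.
U would need C, T, and A (Rule 2), but T is never established.
T would need S (Rule 6), but S is never established.
No rule produces S, and it is not given.
Reached: B — 1 of the 5.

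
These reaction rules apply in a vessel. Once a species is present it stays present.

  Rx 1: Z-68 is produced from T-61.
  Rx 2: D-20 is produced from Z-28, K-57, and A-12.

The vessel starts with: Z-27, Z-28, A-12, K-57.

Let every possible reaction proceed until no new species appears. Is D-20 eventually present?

Yes

Z-28, K-57, and A-12 present → D-20 forms (Rx 2).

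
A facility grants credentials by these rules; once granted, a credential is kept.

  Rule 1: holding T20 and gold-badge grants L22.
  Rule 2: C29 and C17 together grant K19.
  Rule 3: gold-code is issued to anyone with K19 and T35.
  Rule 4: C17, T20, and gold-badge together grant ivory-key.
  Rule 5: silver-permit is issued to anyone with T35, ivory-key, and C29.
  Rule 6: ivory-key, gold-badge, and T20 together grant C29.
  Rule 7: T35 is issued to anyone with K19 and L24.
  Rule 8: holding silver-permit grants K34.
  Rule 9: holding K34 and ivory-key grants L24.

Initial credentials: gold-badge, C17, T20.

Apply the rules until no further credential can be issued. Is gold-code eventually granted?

gold-code would need K19 and T35 (Rule 3), but T35 is never granted.

No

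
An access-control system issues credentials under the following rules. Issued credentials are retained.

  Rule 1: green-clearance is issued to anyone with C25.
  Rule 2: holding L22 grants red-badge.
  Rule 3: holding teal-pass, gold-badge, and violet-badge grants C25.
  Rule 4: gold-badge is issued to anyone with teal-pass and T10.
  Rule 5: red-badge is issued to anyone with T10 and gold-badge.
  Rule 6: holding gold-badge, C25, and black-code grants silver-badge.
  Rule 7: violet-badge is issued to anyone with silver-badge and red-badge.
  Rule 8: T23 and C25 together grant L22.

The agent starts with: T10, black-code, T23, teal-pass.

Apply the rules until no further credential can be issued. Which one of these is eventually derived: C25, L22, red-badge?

Holding teal-pass and T10 grants gold-badge (Rule 4).
Holding T10 and gold-badge grants red-badge (Rule 5).
L22 would need T23 and C25 (Rule 8), but C25 is never granted. C25 would need teal-pass, gold-badge, and violet-badge (Rule 3), but violet-badge is never granted.

red-badge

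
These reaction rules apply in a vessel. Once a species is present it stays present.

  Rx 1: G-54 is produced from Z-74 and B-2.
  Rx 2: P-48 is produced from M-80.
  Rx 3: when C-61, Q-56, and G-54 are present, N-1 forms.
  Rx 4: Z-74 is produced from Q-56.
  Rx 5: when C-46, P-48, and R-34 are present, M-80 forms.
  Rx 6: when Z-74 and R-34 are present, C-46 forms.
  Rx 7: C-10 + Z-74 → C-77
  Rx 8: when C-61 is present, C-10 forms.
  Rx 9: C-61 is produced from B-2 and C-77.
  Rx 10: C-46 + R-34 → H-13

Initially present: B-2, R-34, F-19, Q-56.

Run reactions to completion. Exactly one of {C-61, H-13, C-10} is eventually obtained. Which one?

Q-56 present → Z-74 forms (Rx 4).
Z-74 and R-34 present → C-46 forms (Rx 6).
C-46 and R-34 present → H-13 forms (Rx 10).
C-61 would need B-2 and C-77 (Rx 9), but C-77 never forms. C-10 would need C-61 (Rx 8), but C-61 never forms.

H-13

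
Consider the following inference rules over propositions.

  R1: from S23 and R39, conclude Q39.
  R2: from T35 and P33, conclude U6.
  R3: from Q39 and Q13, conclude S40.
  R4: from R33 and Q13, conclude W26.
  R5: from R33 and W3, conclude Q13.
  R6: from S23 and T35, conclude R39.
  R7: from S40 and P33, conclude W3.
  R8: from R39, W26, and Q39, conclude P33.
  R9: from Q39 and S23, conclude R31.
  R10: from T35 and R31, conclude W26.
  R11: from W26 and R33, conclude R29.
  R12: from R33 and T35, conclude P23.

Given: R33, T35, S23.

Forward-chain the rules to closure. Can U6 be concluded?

Yes

From S23 and T35, R6 gives R39.
S23 and R39 hold, so Q39 follows (R1).
Q39 and S23 hold, so R31 follows (R9).
From T35 and R31, R10 gives W26.
From R39, W26, and Q39, R8 gives P33.
From T35 and P33, R2 gives U6.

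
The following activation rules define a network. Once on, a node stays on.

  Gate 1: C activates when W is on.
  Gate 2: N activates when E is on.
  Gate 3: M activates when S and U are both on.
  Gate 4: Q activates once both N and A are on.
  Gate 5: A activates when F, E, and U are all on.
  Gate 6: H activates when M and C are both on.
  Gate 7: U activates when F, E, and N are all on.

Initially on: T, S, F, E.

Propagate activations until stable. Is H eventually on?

H would need M and C (Gate 6), but C never turns on.

No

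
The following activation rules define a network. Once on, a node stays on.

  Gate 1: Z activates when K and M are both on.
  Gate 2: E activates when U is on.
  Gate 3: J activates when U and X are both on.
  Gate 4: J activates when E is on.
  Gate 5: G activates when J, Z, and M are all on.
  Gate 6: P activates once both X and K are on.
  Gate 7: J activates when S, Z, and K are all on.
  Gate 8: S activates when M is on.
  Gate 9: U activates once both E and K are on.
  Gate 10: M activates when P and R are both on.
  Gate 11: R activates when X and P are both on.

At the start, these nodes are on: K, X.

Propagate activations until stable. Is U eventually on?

No

U would need E and K (Gate 9), but E never turns on.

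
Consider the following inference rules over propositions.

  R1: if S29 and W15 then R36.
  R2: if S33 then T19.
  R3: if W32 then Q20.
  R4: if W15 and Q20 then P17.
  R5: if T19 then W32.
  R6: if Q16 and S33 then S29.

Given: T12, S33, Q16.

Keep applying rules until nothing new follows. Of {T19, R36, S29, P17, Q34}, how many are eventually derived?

Q16 and S33 hold, so S29 follows (R6).
From S33, R2 gives T19.
T19: reached.
R36 would need S29 and W15 (R1), but W15 is never established.
S29: reached.
P17 would need W15 and Q20 (R4), but W15 is never established.
No rule produces Q34, and it is not given.
Reached: T19 and S29 — 2 of the 5.

2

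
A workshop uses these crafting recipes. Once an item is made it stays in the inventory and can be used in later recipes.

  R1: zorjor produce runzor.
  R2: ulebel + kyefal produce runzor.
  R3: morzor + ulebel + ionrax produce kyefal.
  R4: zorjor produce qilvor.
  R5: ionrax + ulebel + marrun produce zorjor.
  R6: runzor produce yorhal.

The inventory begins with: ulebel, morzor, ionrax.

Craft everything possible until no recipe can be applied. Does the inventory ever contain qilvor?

No

qilvor would need zorjor (R4), but zorjor is never obtained.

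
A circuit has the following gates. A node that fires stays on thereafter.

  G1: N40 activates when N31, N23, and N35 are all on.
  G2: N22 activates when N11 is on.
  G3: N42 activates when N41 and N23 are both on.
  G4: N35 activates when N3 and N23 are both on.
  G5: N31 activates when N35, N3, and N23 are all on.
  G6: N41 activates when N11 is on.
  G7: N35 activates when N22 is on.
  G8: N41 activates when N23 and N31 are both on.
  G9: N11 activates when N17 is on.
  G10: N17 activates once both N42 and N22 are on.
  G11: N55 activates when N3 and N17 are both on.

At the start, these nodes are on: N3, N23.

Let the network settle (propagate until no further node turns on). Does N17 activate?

N17 would need N42 and N22 (G10), but N22 never turns on.

No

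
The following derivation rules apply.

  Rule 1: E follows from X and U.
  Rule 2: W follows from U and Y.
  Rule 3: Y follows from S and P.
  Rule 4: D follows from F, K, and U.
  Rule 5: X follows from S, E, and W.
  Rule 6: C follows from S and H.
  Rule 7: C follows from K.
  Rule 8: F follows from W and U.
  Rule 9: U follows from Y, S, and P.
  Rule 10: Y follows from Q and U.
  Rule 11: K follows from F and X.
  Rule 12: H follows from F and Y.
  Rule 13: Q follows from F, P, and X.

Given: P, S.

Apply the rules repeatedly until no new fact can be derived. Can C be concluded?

Yes

S and P hold, so Y follows (Rule 3).
From Y, S, and P, Rule 9 gives U.
From U and Y, Rule 2 gives W.
W and U hold, so F follows (Rule 8).
From F and Y, Rule 12 gives H.
From S and H, Rule 6 gives C.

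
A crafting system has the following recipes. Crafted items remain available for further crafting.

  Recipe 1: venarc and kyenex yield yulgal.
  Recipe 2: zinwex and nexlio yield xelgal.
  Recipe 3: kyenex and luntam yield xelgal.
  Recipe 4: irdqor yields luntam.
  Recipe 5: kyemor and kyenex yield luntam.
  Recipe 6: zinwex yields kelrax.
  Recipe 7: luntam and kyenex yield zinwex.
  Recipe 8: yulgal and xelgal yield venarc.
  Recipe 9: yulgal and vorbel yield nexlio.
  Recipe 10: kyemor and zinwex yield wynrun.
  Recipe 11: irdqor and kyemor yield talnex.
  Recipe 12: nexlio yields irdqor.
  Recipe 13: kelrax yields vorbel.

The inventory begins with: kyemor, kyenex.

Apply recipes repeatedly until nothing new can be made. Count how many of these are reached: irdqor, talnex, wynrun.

1

kyemor and kyenex → luntam (Recipe 5).
Using Recipe 7, luntam and kyenex make zinwex.
kyemor and zinwex → wynrun (Recipe 10).
irdqor would need nexlio (Recipe 12), but nexlio is never obtained.
talnex would need irdqor and kyemor (Recipe 11), but irdqor is never obtained.
wynrun: reached.
Reached: wynrun — 1 of the 3.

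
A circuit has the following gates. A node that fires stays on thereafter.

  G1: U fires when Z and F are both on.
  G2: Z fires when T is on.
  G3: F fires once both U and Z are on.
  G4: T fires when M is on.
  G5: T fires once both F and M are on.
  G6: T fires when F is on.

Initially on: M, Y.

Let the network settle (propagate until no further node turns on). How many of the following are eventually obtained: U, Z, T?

G4: M on → T on.
G2: T on → Z on.
U would need Z and F (G1), but F never turns on.
Z: reached.
T: reached.
Reached: Z and T — 2 of the 3.

2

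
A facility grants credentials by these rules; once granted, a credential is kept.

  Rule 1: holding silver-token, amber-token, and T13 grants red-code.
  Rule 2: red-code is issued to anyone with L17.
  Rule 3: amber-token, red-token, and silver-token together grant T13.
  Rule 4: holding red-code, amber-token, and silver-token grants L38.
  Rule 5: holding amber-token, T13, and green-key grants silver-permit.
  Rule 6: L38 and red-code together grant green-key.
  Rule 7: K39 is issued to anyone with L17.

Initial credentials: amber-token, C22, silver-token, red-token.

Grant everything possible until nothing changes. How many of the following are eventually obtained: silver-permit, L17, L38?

2

Holding amber-token, red-token, and silver-token grants T13 (Rule 3).
Holding silver-token, amber-token, and T13 grants red-code (Rule 1).
Holding red-code, amber-token, and silver-token grants L38 (Rule 4).
Holding L38 and red-code grants green-key (Rule 6).
Holding amber-token, T13, and green-key grants silver-permit (Rule 5).
silver-permit: reached.
No rule produces L17, and it is not given.
L38: reached.
Reached: silver-permit and L38 — 2 of the 3.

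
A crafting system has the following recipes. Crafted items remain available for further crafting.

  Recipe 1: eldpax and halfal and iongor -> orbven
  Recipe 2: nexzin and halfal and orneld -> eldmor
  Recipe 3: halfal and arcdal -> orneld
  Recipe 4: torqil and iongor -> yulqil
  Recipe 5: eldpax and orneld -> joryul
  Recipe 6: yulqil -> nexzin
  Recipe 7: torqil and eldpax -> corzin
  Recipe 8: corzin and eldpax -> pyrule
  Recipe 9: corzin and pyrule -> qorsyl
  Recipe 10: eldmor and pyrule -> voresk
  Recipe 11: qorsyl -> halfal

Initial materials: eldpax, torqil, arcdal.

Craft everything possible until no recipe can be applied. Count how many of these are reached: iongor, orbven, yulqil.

No rule produces iongor, and it is not given.
orbven would need eldpax, halfal, and iongor (Recipe 1), but iongor is never obtained.
yulqil would need torqil and iongor (Recipe 4), but iongor is never obtained.
None of the 3 are reached.

0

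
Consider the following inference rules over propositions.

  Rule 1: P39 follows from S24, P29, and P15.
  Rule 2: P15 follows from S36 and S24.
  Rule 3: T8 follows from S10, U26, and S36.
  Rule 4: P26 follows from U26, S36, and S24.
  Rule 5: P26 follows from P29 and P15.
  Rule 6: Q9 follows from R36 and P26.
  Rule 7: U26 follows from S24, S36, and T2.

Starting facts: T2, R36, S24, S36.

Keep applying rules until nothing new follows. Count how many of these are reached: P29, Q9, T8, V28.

S24, S36, and T2 hold, so U26 follows (Rule 7).
U26, S36, and S24 hold, so P26 follows (Rule 4).
From R36 and P26, Rule 6 gives Q9.
No rule produces P29, and it is not given.
Q9: reached.
T8 would need S10, U26, and S36 (Rule 3), but S10 is never established.
No rule produces V28, and it is not given.
Reached: Q9 — 1 of the 4.

1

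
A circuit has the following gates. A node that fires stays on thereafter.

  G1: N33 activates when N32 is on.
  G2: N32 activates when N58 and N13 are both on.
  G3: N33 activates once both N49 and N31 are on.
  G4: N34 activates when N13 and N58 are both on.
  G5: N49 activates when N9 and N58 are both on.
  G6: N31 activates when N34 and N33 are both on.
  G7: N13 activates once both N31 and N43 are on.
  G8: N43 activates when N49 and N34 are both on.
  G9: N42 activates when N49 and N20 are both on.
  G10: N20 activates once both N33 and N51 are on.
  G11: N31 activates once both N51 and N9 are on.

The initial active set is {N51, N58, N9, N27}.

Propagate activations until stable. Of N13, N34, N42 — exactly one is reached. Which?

G5: N9 and N58 on → N49 on.
G11: N51 and N9 on → N31 on.
N49 and N31 are on, so N33 activates (G3).
N33 and N51 are on, so N20 activates (G10).
N49 and N20 are on, so N42 activates (G9).
N34 would need N13 and N58 (G4), but N13 never turns on. N13 would need N31 and N43 (G7), but N43 never turns on.

N42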